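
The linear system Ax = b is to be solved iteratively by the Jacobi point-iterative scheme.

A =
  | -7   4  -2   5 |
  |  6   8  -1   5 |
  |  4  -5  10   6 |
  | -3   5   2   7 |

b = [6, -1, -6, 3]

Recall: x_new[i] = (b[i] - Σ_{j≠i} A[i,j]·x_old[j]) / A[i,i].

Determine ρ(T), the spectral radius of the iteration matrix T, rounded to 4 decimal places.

1.1534

Write A = D+L+U with D = diag(-7, 8, 10, 7).
Jacobi: T = -D⁻¹(L+U), T[1,0] = -(6)/(8) = -0.7500; T[1,1] = 0.
  T[0,:] = [+0.0000  +0.5714  -0.2857  +0.7143]
  T[1,:] = [-0.7500  +0.0000  +0.1250  -0.6250]
  T[2,:] = [-0.4000  +0.5000  +0.0000  -0.6000]
  T[3,:] = [+0.4286  -0.7143  -0.2857  +0.0000]
|eigenvalues of T|: 1.1534, 0.5852, 0.5852, 0.4462.
ρ = 1.1534; 1.1534 > 1, so it fails to converge.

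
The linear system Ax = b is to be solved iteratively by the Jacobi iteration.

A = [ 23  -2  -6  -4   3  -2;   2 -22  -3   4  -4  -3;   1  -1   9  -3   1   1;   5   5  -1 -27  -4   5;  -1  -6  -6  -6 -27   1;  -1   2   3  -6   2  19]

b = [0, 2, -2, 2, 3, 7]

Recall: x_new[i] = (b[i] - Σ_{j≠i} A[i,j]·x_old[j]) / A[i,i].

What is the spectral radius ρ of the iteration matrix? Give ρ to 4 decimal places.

0.5244

Let D = diag(23, -22, 9, -27, -27, 19); L, U the strict triangles.
Jacobi: T = -D⁻¹(L+U), T[0,4] = -(3)/(23) = -0.1304; T[0,0] = 0.
  T[0,:] = [+0.0000, +0.0870, +0.2609, +0.1739, -0.1304, +0.0870]
  T[1,:] = [+0.0909, +0.0000, -0.1364, +0.1818, -0.1818, -0.1364]
  T[2,:] = [-0.1111, +0.1111, +0.0000, +0.3333, -0.1111, -0.1111]
  T[3,:] = [+0.1852, +0.1852, -0.0370, +0.0000, -0.1481, +0.1852]
  T[4,:] = [-0.0370, -0.2222, -0.2222, -0.2222, +0.0000, +0.0370]
  T[5,:] = [+0.0526, -0.1053, -0.1579, +0.3158, -0.1053, +0.0000]
|roots of det(T-λI)|: 0.5244, 0.4086, 0.2298, 0.2298, 0.1944, 0.1462.
ρ(T) = max|λ| = 0.5244; 0.5244 < 1: convergent.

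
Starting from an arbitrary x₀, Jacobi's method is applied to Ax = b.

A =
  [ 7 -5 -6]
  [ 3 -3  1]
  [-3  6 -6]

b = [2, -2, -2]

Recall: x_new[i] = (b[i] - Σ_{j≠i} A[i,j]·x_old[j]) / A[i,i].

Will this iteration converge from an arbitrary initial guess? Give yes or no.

A = D + L + U where D = diag(7, -3, -6).
Jacobi: T = -D⁻¹(L+U), T[2,1] = -(6)/(-6) = +1.0000; T[2,2] = 0.
  T[0,:] = [+0.0000 +0.7143 +0.8571]
  T[1,:] = [+1.0000 +0.0000 +0.3333]
  T[2,:] = [-0.5000 +1.0000 +0.0000]
|λ(T)| sorted: 1.1284, 0.8088, 0.8088.
ρ = 1.1284; 1.1284 > 1 ⇒ diverges.

no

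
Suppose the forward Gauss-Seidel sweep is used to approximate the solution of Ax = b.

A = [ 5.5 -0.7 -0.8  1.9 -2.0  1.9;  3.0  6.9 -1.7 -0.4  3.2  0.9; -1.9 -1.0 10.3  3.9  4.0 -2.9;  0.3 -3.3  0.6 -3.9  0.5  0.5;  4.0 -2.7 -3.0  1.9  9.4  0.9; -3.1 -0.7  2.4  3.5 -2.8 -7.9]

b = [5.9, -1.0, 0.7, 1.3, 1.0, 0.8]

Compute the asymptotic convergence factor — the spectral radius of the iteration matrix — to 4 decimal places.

Split A = D + L + U, D = diag(5.5, 6.9, 10.3, -3.9, 9.4, -7.9).
T_GS = -(D+L)⁻¹U: row 0 first, T[0,3] = -(1.9)/(5.5) = -0.3455; later rows by forward substitution.
  T[0,:] = [+0.0000, +0.1273, +0.1455, -0.3455, +0.3636, -0.3455]
  T[1,:] = [+0.0000, -0.0553, +0.1831, +0.2082, -0.6219, +0.0198]
  T[2,:] = [+0.0000, +0.0181, +0.0446, -0.4222, -0.3816, +0.2197]
  T[3,:] = [+0.0000, +0.0594, -0.1369, -0.2677, +0.6237, +0.1187]
  T[4,:] = [+0.0000, -0.0763, +0.0326, +0.1262, -0.5812, +0.1031]
  T[5,:] = [+0.0000, +0.0138, -0.1320, -0.1744, +0.2788, +0.2166]
|λ(T)| sorted: 0.8483, 0.2534, 0.0686, 0.0623, 0.0623, 0.0000.
ρ(T) = max|λ| = 0.8483; 0.8483 < 1, so it converges for any x₀.

0.8483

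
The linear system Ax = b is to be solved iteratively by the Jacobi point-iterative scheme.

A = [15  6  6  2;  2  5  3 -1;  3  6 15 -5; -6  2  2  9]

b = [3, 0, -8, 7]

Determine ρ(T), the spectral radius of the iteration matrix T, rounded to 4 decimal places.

A = D + L + U where D = diag(15, 5, 15, 9).
Jacobi: T = -D⁻¹(L+U), T[2,1] = -(6)/(15) = -0.4000; T[2,2] = 0.
  T[0,:] = [+0.0000  -0.4000  -0.4000  -0.1333]
  T[1,:] = [-0.4000  +0.0000  -0.6000  +0.2000]
  T[2,:] = [-0.2000  -0.4000  +0.0000  +0.3333]
  T[3,:] = [+0.6667  -0.2222  -0.2222  +0.0000]
|eigenvalues of T|: 0.8248, 0.5112, 0.4974, 0.4974.
ρ(T) = max|λ| = 0.8248; 0.8248 < 1, so it converges for any x₀.

0.8248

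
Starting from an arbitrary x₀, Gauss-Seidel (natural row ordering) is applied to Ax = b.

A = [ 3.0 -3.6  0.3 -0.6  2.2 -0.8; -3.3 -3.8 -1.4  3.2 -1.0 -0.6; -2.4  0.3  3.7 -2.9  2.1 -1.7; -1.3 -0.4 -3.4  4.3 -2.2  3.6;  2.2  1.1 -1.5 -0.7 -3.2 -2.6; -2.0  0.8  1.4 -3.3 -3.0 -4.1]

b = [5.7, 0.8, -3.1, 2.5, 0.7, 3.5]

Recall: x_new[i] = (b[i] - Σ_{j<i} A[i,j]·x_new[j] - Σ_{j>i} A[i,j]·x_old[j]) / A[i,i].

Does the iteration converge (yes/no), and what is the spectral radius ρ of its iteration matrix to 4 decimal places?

no, ρ = 1.4349

A = D + L + U where D = diag(3, -3.8, 3.7, 4.3, -3.2, -4.1).
T_GS = -(D+L)⁻¹U: row 0 first, T[0,1] = -(-3.6)/(3) = +1.2000; later rows by forward substitution.
  T[0,:] = [+0.0000 +1.2000 -0.1000 +0.2000 -0.7333 +0.2667]
  T[1,:] = [+0.0000 -1.0421 -0.2816 +0.6684 +0.3737 -0.3895]
  T[2,:] = [+0.0000 +0.8629 -0.0420 +0.8593 -1.0735 +0.6640]
  T[3,:] = [+0.0000 +0.9481 -0.0897 +0.8021 -0.5242 -0.2678]
  T[4,:] = [+0.0000 -0.1451 -0.1262 -0.2110 +0.2422 -1.0157]
  T[5,:] = [+0.0000 -1.1510 +0.1440 -0.1649 +0.3088 +0.9794]
|eigenvalues of T|: 1.4349, 1.1980, 0.9243, 0.2103, 0.2103, 0.0000.
ρ(T) = max|λ| = 1.4349; 1.4349 > 1, so it fails to converge.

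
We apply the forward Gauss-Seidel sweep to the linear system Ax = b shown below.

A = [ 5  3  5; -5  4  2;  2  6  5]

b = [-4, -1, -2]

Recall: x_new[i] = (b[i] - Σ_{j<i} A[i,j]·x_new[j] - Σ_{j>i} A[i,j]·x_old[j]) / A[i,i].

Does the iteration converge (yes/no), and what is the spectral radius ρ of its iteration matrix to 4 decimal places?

Diagonal D = diag(5, 4, 5); L, U strict lower/upper.
T_GS = -(D+L)⁻¹U: row 0 first, T[0,2] = -(5)/(5) = -1.0000; later rows by forward substitution.
  T[0,:] = [+0.0000  -0.6000  -1.0000]
  T[1,:] = [+0.0000  -0.7500  -1.7500]
  T[2,:] = [+0.0000  +1.1400  +2.5000]
|roots of det(T-λI)|: 1.6785, 0.0715, 0.0000.
ρ = 1.6785; 1.6785 > 1: divergent.

no, ρ = 1.6785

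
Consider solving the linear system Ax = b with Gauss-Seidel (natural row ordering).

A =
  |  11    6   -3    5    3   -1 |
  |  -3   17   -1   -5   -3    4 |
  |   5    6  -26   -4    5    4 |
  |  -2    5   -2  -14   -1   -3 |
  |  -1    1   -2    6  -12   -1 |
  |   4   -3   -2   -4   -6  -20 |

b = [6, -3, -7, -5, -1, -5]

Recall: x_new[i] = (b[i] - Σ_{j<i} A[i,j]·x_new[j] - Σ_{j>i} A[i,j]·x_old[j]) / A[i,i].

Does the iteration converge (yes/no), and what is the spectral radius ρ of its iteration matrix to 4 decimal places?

yes, ρ = 0.5609

Split A = D + L + U, D = diag(11, 17, -26, -14, -12, -20).
T_GS = -(D+L)⁻¹U: row 0 first, T[0,1] = -(6)/(11) = -0.5455; later rows by forward substitution.
  T[0,:] = [+0.0000 -0.5455 +0.2727 -0.4545 -0.2727 +0.0909]
  T[1,:] = [+0.0000 -0.0963 +0.1070 +0.2139 +0.1283 -0.2193]
  T[2,:] = [+0.0000 -0.1271 +0.0771 -0.1919 +0.1695 +0.1207]
  T[3,:] = [+0.0000 +0.0617 -0.0118 +0.1687 -0.0108 -0.3228]
  T[4,:] = [+0.0000 +0.0895 -0.0326 +0.1721 -0.0002 -0.2907]
  T[5,:] = [+0.0000 -0.1211 +0.0429 -0.1892 -0.0885 +0.1908]
|eigenvalues of T|: 0.5609, 0.1168, 0.1168, 0.0277, 0.0277, 0.0000.
ρ(T) = max|λ| = 0.5609; 0.5609 < 1 ⇒ converges.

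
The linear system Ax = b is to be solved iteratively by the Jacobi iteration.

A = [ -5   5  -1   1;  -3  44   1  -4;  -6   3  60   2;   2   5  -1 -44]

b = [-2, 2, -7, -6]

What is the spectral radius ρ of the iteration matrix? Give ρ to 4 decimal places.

0.2900

Let D = diag(-5, 44, 60, -44); L, U the strict triangles.
T_J = -D⁻¹(L+U): T[3,1] = -(5)/(-44) = +0.1136; T[3,3] = 0.
  T[0,:] = [+0.0000, +1.0000, -0.2000, +0.2000]
  T[1,:] = [+0.0682, +0.0000, -0.0227, +0.0909]
  T[2,:] = [+0.1000, -0.0500, +0.0000, -0.0333]
  T[3,:] = [+0.0455, +0.1136, -0.0227, +0.0000]
moduli |λ_i(T)| = 0.2900, 0.2279, 0.0538, 0.0082.
ρ(T) = max|λ| = 0.2900; 0.2900 < 1 ⇒ converges.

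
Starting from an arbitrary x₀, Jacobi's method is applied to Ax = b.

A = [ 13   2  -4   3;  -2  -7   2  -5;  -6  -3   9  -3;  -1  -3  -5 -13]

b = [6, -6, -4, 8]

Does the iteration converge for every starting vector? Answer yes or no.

Let D = diag(13, -7, 9, -13); L, U the strict triangles.
Jacobi T = -D⁻¹(L+U): T[1,2] = -(2)/(-7) = +0.2857; T[1,1] = 0.
  T[0,:] = [+0.0000 -0.1538 +0.3077 -0.2308]
  T[1,:] = [-0.2857 +0.0000 +0.2857 -0.7143]
  T[2,:] = [+0.6667 +0.3333 +0.0000 +0.3333]
  T[3,:] = [-0.0769 -0.2308 -0.3846 +0.0000]
|roots of det(T-λI)|: 0.5818, 0.4790, 0.4790, 0.3208.
spectral radius ρ = 0.5818; 0.5818 < 1 ⇒ converges.

yes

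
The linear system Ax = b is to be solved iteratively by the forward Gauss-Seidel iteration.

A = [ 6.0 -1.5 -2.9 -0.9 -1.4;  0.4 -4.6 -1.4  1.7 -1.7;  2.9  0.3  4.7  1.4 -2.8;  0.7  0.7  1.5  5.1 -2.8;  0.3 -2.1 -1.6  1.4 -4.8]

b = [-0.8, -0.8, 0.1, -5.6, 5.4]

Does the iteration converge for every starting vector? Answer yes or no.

Let D = diag(6, -4.6, 4.7, 5.1, -4.8); L, U the strict triangles.
GS T = -(D+L)⁻¹U: row 0 first, T[0,3] = -(-0.9)/(6) = +0.1500; later rows by forward substitution.
  T[0,:] = [+0.0000  +0.2500  +0.4833  +0.1500  +0.2333]
  T[1,:] = [+0.0000  +0.0217  -0.2623  +0.3826  -0.3493]
  T[2,:] = [+0.0000  -0.1556  -0.2815  -0.4148  +0.4741]
  T[3,:] = [+0.0000  +0.0085  +0.0525  +0.0489  +0.4255]
  T[4,:] = [+0.0000  +0.0605  +0.2541  -0.0055  +0.1335]
eigenvalue magnitudes: 0.5521, 0.2974, 0.2974, 0.0159, 0.0000.
spectral radius ρ = 0.5521; 0.5521 < 1 ⇒ converges.

yes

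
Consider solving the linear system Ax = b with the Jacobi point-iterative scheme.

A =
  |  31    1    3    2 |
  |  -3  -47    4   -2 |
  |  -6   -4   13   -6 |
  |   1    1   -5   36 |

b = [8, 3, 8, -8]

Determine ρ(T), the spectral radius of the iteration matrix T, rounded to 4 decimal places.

Let D = diag(31, -47, 13, 36); L, U the strict triangles.
Jacobi T = -D⁻¹(L+U): T[0,3] = -(2)/(31) = -0.0645; T[0,0] = 0.
  T[0,:] = [+0.0000 -0.0323 -0.0968 -0.0645]
  T[1,:] = [-0.0638 +0.0000 +0.0851 -0.0426]
  T[2,:] = [+0.4615 +0.3077 +0.0000 +0.4615]
  T[3,:] = [-0.0278 -0.0278 +0.1389 +0.0000]
|λ(T)| sorted: 0.2688, 0.1359, 0.0961, 0.0368.
spectral radius ρ = 0.2688; 0.2688 < 1 ⇒ converges.

0.2688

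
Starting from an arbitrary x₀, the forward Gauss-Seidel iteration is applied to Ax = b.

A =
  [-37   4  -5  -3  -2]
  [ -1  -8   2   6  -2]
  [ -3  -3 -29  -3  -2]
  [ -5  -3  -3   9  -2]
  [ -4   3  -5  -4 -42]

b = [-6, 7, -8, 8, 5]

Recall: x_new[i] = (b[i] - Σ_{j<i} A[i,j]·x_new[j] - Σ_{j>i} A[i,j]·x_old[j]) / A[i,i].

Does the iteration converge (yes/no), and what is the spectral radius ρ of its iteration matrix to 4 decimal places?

yes, ρ = 0.2561

Diagonal D = diag(-37, -8, -29, 9, -42); L, U strict lower/upper.
T_GS = -(D+L)⁻¹U: row 0 first, T[0,3] = -(-3)/(-37) = -0.0811; later rows by forward substitution.
  T[0,:] = [+0.0000  +0.1081  -0.1351  -0.0811  -0.0541]
  T[1,:] = [+0.0000  -0.0135  +0.2669  +0.7601  -0.2432]
  T[2,:] = [+0.0000  -0.0098  -0.0136  -0.1737  -0.0382]
  T[3,:] = [+0.0000  +0.0523  +0.0093  +0.1504  +0.0984]
  T[4,:] = [+0.0000  -0.0151  +0.0327  +0.0684  -0.0170]
|eigenvalues of T|: 0.2561, 0.2127, 0.0330, 0.0330, 0.0000.
ρ = 0.2561; 0.2561 < 1: convergent.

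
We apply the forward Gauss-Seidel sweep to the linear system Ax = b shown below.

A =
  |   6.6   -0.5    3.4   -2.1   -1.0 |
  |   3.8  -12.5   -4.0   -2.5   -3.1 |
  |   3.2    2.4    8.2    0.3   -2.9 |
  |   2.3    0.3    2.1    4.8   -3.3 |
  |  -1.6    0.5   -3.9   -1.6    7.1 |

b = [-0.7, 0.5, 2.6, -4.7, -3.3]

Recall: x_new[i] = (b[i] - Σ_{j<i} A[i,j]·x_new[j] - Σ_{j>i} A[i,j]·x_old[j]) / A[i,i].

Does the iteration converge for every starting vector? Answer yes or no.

A = D + L + U where D = diag(6.6, -12.5, 8.2, 4.8, 7.1).
GS T = -(D+L)⁻¹U: row 0 first, T[0,4] = -(-1)/(6.6) = +0.1515; later rows by forward substitution.
  T[0,:] = [+0.0000 +0.0758 -0.5152 +0.3182 +0.1515]
  T[1,:] = [+0.0000 +0.0230 -0.4766 -0.1033 -0.2019]
  T[2,:] = [+0.0000 -0.0363 +0.3405 -0.1305 +0.3536]
  T[3,:] = [+0.0000 -0.0219 +0.1276 -0.0889 +0.4728]
  T[4,:] = [+0.0000 -0.0094 +0.1333 -0.0128 +0.3492]
moduli |λ_i(T)| = 0.5396, 0.1846, 0.1126, 0.0122, 0.0000.
spectral radius ρ = 0.5396; 0.5396 < 1, so it converges for any x₀.

yes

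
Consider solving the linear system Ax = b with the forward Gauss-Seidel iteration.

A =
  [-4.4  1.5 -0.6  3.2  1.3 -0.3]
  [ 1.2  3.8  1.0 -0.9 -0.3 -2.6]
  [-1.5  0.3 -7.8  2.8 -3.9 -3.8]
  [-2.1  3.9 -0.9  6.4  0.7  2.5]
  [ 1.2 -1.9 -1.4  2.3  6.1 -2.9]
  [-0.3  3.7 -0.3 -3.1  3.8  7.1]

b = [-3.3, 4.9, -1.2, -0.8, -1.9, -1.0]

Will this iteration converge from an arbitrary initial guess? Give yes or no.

A = D + L + U where D = diag(-4.4, 3.8, -7.8, 6.4, 6.1, 7.1).
T_GS = -(D+L)⁻¹U: row 0 first, T[0,3] = -(3.2)/(-4.4) = +0.7273; later rows by forward substitution.
  T[0,:] = [+0.0000, +0.3409, -0.1364, +0.7273, +0.2955, -0.0682]
  T[1,:] = [+0.0000, -0.1077, -0.2201, +0.0072, -0.0144, +0.7057]
  T[2,:] = [+0.0000, -0.0697, +0.0178, +0.2194, -0.5574, -0.4469]
  T[3,:] = [+0.0000, +0.1677, +0.0919, +0.2651, -0.0821, -0.9059]
  T[4,:] = [+0.0000, -0.1798, -0.0723, -0.1904, -0.1596, +0.9476]
  T[5,:] = [+0.0000, +0.2370, +0.1885, +0.2539, +0.0460, -1.2923]
|roots of det(T-λI)|: 1.3462, 0.1805, 0.1805, 0.1134, 0.0142, 0.0000.
ρ = 1.3462; 1.3462 > 1, so it fails to converge.

no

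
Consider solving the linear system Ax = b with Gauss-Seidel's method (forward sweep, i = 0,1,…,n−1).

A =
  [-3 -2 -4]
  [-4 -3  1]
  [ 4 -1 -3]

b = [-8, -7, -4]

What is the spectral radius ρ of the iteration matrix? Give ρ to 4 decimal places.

1.3775

Diagonal D = diag(-3, -3, -3); L, U strict lower/upper.
T_GS = -(D+L)⁻¹U: row 0 first, T[0,2] = -(-4)/(-3) = -1.3333; later rows by forward substitution.
  T[0,:] = [+0.0000 -0.6667 -1.3333]
  T[1,:] = [+0.0000 +0.8889 +2.1111]
  T[2,:] = [+0.0000 -1.1852 -2.4815]
|roots of det(T-λI)|: 1.3775, 0.2151, 0.0000.
ρ = 1.3775; 1.3775 > 1: divergent.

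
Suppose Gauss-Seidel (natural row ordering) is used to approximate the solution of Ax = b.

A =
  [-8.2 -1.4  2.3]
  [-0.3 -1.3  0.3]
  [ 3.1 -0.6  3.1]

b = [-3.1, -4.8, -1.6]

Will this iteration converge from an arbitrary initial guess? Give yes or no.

Write A = D+L+U with D = diag(-8.2, -1.3, 3.1).
T_GS = -(D+L)⁻¹U: row 0 first, T[0,1] = -(-1.4)/(-8.2) = -0.1707; later rows by forward substitution.
  T[0,:] = [+0.0000 -0.1707 +0.2805]
  T[1,:] = [+0.0000 +0.0394 +0.1660]
  T[2,:] = [+0.0000 +0.1784 -0.2484]
|λ(T)| sorted: 0.3288, 0.1198, 0.0000.
ρ = 0.3288; 0.3288 < 1, so it converges for any x₀.

yes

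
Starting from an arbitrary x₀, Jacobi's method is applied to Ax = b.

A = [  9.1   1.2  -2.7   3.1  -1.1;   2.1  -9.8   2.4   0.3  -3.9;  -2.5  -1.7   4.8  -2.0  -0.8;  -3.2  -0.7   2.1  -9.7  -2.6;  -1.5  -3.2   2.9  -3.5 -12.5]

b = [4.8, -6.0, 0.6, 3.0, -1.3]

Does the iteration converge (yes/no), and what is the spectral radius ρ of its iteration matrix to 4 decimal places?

yes, ρ = 0.8749

Diagonal D = diag(9.1, -9.8, 4.8, -9.7, -12.5); L, U strict lower/upper.
Jacobi: T = -D⁻¹(L+U), T[2,1] = -(-1.7)/(4.8) = +0.3542; T[2,2] = 0.
  T[0,:] = [+0.0000  -0.1319  +0.2967  -0.3407  +0.1209]
  T[1,:] = [+0.2143  +0.0000  +0.2449  +0.0306  -0.3980]
  T[2,:] = [+0.5208  +0.3542  +0.0000  +0.4167  +0.1667]
  T[3,:] = [-0.3299  -0.0722  +0.2165  +0.0000  -0.2680]
  T[4,:] = [-0.1200  -0.2560  +0.2320  -0.2800  +0.0000]
|eigenvalues of T|: 0.8749, 0.4563, 0.4563, 0.1725, 0.1353.
ρ = 0.8749; 0.8749 < 1: convergent.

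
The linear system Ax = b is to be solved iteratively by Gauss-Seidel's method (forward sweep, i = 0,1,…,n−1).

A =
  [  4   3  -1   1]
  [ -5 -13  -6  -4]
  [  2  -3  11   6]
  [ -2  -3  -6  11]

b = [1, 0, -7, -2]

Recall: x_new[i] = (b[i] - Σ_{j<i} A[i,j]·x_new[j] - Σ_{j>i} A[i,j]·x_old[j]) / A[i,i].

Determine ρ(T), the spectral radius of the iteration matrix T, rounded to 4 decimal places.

A = D + L + U where D = diag(4, -13, 11, 11).
Gauss-Seidel: T = -(D+L)⁻¹U, row 0 first, T[0,1] = -(3)/(4) = -0.7500; later rows by forward substitution.
  T[0,:] = [+0.0000, -0.7500, +0.2500, -0.2500]
  T[1,:] = [+0.0000, +0.2885, -0.5577, -0.2115]
  T[2,:] = [+0.0000, +0.2150, -0.1976, -0.5577]
  T[3,:] = [+0.0000, +0.0596, -0.2144, -0.4073]
|λ(T)| sorted: 0.5665, 0.2462, 0.2462, 0.0000.
ρ(T) = max|λ| = 0.5665; 0.5665 < 1: convergent.

0.5665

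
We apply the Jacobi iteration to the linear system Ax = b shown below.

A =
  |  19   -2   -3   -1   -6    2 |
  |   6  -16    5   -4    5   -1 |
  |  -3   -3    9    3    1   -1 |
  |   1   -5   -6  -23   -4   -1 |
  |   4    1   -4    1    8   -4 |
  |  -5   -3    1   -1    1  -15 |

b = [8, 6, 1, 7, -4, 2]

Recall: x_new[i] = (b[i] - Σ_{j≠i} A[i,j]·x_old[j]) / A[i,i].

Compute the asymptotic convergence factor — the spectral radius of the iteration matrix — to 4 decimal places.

0.6753

Let D = diag(19, -16, 9, -23, 8, -15); L, U the strict triangles.
Jacobi: T = -D⁻¹(L+U), T[3,0] = -(1)/(-23) = +0.0435; T[3,3] = 0.
  T[0,:] = [+0.0000  +0.1053  +0.1579  +0.0526  +0.3158  -0.1053]
  T[1,:] = [+0.3750  +0.0000  +0.3125  -0.2500  +0.3125  -0.0625]
  T[2,:] = [+0.3333  +0.3333  +0.0000  -0.3333  -0.1111  +0.1111]
  T[3,:] = [+0.0435  -0.2174  -0.2609  +0.0000  -0.1739  -0.0435]
  T[4,:] = [-0.5000  -0.1250  +0.5000  -0.1250  +0.0000  +0.5000]
  T[5,:] = [-0.3333  -0.2000  +0.0667  -0.0667  +0.0667  +0.0000]
|eigenvalues of T|: 0.6753, 0.3132, 0.2715, 0.2715, 0.2606, 0.2606.
ρ(T) = max|λ| = 0.6753; 0.6753 < 1 ⇒ converges.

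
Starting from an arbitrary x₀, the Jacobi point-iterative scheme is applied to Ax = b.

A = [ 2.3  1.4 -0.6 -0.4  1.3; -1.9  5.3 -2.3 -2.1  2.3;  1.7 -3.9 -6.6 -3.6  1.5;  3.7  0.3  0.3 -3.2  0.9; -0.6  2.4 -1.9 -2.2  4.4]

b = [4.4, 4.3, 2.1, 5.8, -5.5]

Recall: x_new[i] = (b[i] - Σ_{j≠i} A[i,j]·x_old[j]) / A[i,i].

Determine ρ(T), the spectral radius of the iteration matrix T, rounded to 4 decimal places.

Let D = diag(2.3, 5.3, -6.6, -3.2, 4.4); L, U the strict triangles.
T_J = -D⁻¹(L+U): T[2,0] = -(1.7)/(-6.6) = +0.2576; T[2,2] = 0.
  T[0,:] = [+0.0000 -0.6087 +0.2609 +0.1739 -0.5652]
  T[1,:] = [+0.3585 +0.0000 +0.4340 +0.3962 -0.4340]
  T[2,:] = [+0.2576 -0.5909 +0.0000 -0.5455 +0.2273]
  T[3,:] = [+1.1562 +0.0938 +0.0938 +0.0000 +0.2812]
  T[4,:] = [+0.1364 -0.5455 +0.4318 +0.5000 +0.0000]
eigenvalue magnitudes: 1.2079, 0.9078, 0.9078, 0.5076, 0.2048.
ρ(T) = max|λ| = 1.2079; 1.2079 > 1: divergent.

1.2079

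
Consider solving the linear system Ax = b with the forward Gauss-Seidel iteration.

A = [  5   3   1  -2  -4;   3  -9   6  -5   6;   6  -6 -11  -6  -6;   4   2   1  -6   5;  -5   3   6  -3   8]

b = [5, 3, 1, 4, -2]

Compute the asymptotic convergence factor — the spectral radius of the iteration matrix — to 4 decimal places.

1.6608

Diagonal D = diag(5, -9, -11, -6, 8); L, U strict lower/upper.
GS T = -(D+L)⁻¹U: row 0 first, T[0,3] = -(-2)/(5) = +0.4000; later rows by forward substitution.
  T[0,:] = [+0.0000  -0.6000  -0.2000  +0.4000  +0.8000]
  T[1,:] = [+0.0000  -0.2000  +0.6000  -0.4222  +0.9333]
  T[2,:] = [+0.0000  -0.2182  -0.4364  -0.0970  -0.6182]
  T[3,:] = [+0.0000  -0.5030  -0.0061  +0.1098  +1.5747]
  T[4,:] = [+0.0000  -0.3250  -0.0250  +0.5222  +1.2042]
|roots of det(T-λI)|: 1.6608, 0.4187, 0.4042, 0.4042, 0.0000.
ρ = 1.6608; 1.6608 > 1, so it fails to converge.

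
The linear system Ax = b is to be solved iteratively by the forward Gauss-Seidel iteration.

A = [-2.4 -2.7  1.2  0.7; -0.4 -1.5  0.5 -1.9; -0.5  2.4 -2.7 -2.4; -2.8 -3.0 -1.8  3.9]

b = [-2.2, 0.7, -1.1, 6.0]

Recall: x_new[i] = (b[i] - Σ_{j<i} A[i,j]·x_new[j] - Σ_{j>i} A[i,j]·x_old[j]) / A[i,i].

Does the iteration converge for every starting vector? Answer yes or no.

Let D = diag(-2.4, -1.5, -2.7, 3.9); L, U the strict triangles.
Gauss-Seidel: T = -(D+L)⁻¹U, row 0 first, T[0,3] = -(0.7)/(-2.4) = +0.2917; later rows by forward substitution.
  T[0,:] = [+0.0000  -1.1250  +0.5000  +0.2917]
  T[1,:] = [+0.0000  +0.3000  +0.2000  -1.3444]
  T[2,:] = [+0.0000  +0.4750  +0.0852  -2.1380]
  T[3,:] = [+0.0000  -0.3577  +0.5521  -1.8115]
moduli |λ_i(T)| = 1.3443, 0.4650, 0.3829, 0.0000.
ρ(T) = max|λ| = 1.3443; 1.3443 > 1: divergent.

no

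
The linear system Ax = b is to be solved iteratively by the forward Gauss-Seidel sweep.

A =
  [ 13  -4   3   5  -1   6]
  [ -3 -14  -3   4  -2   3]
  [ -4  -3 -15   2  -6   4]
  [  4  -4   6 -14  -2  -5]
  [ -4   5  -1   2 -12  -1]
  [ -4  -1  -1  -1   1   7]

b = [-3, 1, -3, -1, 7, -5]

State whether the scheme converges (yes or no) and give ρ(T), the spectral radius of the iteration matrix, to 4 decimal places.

yes, ρ = 0.5424

Write A = D+L+U with D = diag(13, -14, -15, -14, -12, 7).
GS T = -(D+L)⁻¹U: row 0 first, T[0,1] = -(-4)/(13) = +0.3077; later rows by forward substitution.
  T[0,:] = [+0.0000 +0.3077 -0.2308 -0.3846 +0.0769 -0.4615]
  T[1,:] = [+0.0000 -0.0659 -0.1648 +0.3681 -0.1593 +0.3132]
  T[2,:] = [+0.0000 -0.0689 +0.0945 +0.1623 -0.3886 +0.3271]
  T[3,:] = [+0.0000 +0.0772 +0.0217 -0.1455 -0.2419 -0.4383]
  T[4,:] = [+0.0000 -0.1114 +0.0040 +0.2438 -0.1000 +0.1007]
  T[5,:] = [+0.0000 +0.1835 -0.1394 -0.1996 -0.0546 -0.2493]
eigenvalue magnitudes: 0.5424, 0.2561, 0.2561, 0.2116, 0.0079, 0.0000.
ρ = 0.5424; 0.5424 < 1: convergent.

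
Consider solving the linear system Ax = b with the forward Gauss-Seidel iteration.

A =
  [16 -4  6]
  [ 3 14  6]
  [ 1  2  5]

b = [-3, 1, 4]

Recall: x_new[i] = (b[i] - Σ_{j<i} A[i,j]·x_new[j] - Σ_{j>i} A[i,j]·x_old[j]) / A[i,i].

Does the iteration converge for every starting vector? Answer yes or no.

Diagonal D = diag(16, 14, 5); L, U strict lower/upper.
T_GS = -(D+L)⁻¹U: row 0 first, T[0,2] = -(6)/(16) = -0.3750; later rows by forward substitution.
  T[0,:] = [+0.0000 +0.2500 -0.3750]
  T[1,:] = [+0.0000 -0.0536 -0.3482]
  T[2,:] = [+0.0000 -0.0286 +0.2143]
moduli |λ_i(T)| = 0.2473, 0.0866, 0.0000.
spectral radius ρ = 0.2473; 0.2473 < 1 ⇒ converges.

yes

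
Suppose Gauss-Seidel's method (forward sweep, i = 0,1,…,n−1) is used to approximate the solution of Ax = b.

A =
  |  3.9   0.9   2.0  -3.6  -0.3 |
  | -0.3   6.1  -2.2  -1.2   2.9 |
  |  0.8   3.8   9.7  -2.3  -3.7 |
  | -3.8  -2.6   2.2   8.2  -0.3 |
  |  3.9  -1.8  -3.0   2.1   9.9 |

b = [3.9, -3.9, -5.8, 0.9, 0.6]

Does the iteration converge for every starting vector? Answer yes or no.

Split A = D + L + U, D = diag(3.9, 6.1, 9.7, 8.2, 9.9).
GS T = -(D+L)⁻¹U: row 0 first, T[0,3] = -(-3.6)/(3.9) = +0.9231; later rows by forward substitution.
  T[0,:] = [+0.0000 -0.2308 -0.5128 +0.9231 +0.0769]
  T[1,:] = [+0.0000 -0.0113 +0.3354 +0.2421 -0.4716]
  T[2,:] = [+0.0000 +0.0235 -0.0891 +0.0661 +0.5599]
  T[3,:] = [+0.0000 -0.1168 -0.1074 +0.4868 -0.2275]
  T[4,:] = [+0.0000 +0.1207 +0.2588 -0.4028 +0.1019]
eigenvalue magnitudes: 0.6490, 0.3335, 0.1647, 0.0080, 0.0000.
spectral radius ρ = 0.6490; 0.6490 < 1: convergent.

yes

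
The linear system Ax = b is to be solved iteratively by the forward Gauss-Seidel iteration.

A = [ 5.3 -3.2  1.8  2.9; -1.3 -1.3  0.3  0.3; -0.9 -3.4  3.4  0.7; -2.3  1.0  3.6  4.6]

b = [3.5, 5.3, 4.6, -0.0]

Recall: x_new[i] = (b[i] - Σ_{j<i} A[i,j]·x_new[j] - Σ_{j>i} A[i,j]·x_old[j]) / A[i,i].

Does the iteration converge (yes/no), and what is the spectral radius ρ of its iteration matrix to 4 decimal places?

no, ρ = 1.1411

Write A = D+L+U with D = diag(5.3, -1.3, 3.4, 4.6).
Gauss-Seidel: T = -(D+L)⁻¹U, row 0 first, T[0,2] = -(1.8)/(5.3) = -0.3396; later rows by forward substitution.
  T[0,:] = [+0.0000, +0.6038, -0.3396, -0.5472]
  T[1,:] = [+0.0000, -0.6038, +0.5704, +0.7779]
  T[2,:] = [+0.0000, -0.4440, +0.4805, +0.4272]
  T[3,:] = [+0.0000, +0.7806, -0.6698, -0.7770]
|λ(T)| sorted: 1.1411, 0.1642, 0.0765, 0.0000.
spectral radius ρ = 1.1411; 1.1411 > 1: divergent.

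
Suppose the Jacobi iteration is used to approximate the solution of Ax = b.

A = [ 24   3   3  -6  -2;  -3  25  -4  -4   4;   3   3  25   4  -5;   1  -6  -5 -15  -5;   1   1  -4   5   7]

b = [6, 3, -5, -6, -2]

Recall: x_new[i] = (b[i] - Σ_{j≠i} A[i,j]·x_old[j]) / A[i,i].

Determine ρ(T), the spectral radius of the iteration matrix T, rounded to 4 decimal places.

0.7127

Diagonal D = diag(24, 25, 25, -15, 7); L, U strict lower/upper.
Jacobi T = -D⁻¹(L+U): T[1,2] = -(-4)/(25) = +0.1600; T[1,1] = 0.
  T[0,:] = [+0.0000  -0.1250  -0.1250  +0.2500  +0.0833]
  T[1,:] = [+0.1200  +0.0000  +0.1600  +0.1600  -0.1600]
  T[2,:] = [-0.1200  -0.1200  +0.0000  -0.1600  +0.2000]
  T[3,:] = [+0.0667  -0.4000  -0.3333  +0.0000  -0.3333]
  T[4,:] = [-0.1429  -0.1429  +0.5714  -0.7143  +0.0000]
|eigenvalues of T|: 0.7127, 0.5727, 0.2749, 0.2749, 0.0170.
ρ(T) = max|λ| = 0.7127; 0.7127 < 1: convergent.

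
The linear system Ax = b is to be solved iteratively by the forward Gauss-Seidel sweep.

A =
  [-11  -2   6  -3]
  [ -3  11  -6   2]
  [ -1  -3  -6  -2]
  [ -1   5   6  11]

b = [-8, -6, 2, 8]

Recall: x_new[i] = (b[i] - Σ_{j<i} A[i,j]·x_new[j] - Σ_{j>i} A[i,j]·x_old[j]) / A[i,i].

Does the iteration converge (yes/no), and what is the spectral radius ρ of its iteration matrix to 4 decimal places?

yes, ρ = 0.5180

Diagonal D = diag(-11, 11, -6, 11); L, U strict lower/upper.
GS T = -(D+L)⁻¹U: row 0 first, T[0,3] = -(-3)/(-11) = -0.2727; later rows by forward substitution.
  T[0,:] = [+0.0000 -0.1818 +0.5455 -0.2727]
  T[1,:] = [+0.0000 -0.0496 +0.6942 -0.2562]
  T[2,:] = [+0.0000 +0.0551 -0.4380 -0.1598]
  T[3,:] = [+0.0000 -0.0240 -0.0270 +0.1788]
|λ(T)| sorted: 0.5180, 0.2340, 0.0248, 0.0000.
spectral radius ρ = 0.5180; 0.5180 < 1, so it converges for any x₀.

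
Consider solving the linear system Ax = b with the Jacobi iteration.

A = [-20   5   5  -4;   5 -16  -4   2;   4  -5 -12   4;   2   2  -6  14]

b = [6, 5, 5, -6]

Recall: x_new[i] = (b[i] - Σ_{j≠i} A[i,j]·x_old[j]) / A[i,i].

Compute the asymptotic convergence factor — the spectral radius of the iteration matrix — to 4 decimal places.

A = D + L + U where D = diag(-20, -16, -12, 14).
Jacobi: T = -D⁻¹(L+U), T[0,1] = -(5)/(-20) = +0.2500; T[0,0] = 0.
  T[0,:] = [+0.0000, +0.2500, +0.2500, -0.2000]
  T[1,:] = [+0.3125, +0.0000, -0.2500, +0.1250]
  T[2,:] = [+0.3333, -0.4167, +0.0000, +0.3333]
  T[3,:] = [-0.1429, -0.1429, +0.4286, +0.0000]
|roots of det(T-λI)|: 0.7457, 0.4573, 0.2699, 0.0186.
ρ = 0.7457; 0.7457 < 1: convergent.

0.7457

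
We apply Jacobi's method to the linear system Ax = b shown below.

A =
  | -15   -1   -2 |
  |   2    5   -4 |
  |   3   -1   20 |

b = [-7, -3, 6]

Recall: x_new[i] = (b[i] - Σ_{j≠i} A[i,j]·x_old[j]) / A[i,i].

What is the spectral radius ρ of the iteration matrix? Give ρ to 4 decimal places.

Let D = diag(-15, 5, 20); L, U the strict triangles.
Jacobi T = -D⁻¹(L+U): T[0,1] = -(-1)/(-15) = -0.0667; T[0,0] = 0.
  T[0,:] = [+0.0000, -0.0667, -0.1333]
  T[1,:] = [-0.4000, +0.0000, +0.8000]
  T[2,:] = [-0.1500, +0.0500, +0.0000]
eigenvalue magnitudes: 0.3431, 0.1763, 0.1763.
ρ(T) = max|λ| = 0.3431; 0.3431 < 1: convergent.

0.3431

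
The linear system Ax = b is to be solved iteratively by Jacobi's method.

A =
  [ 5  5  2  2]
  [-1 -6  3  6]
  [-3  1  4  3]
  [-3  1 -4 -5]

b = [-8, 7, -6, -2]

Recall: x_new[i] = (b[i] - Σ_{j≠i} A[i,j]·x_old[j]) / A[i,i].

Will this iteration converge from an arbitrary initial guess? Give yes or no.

no

Let D = diag(5, -6, 4, -5); L, U the strict triangles.
Jacobi: T = -D⁻¹(L+U), T[3,2] = -(-4)/(-5) = -0.8000; T[3,3] = 0.
  T[0,:] = [+0.0000, -1.0000, -0.4000, -0.4000]
  T[1,:] = [-0.1667, +0.0000, +0.5000, +1.0000]
  T[2,:] = [+0.7500, -0.2500, +0.0000, -0.7500]
  T[3,:] = [-0.6000, +0.2000, -0.8000, +0.0000]
|eigenvalues of T|: 1.1578, 0.8333, 0.5371, 0.5371.
spectral radius ρ = 1.1578; 1.1578 > 1, so it fails to converge.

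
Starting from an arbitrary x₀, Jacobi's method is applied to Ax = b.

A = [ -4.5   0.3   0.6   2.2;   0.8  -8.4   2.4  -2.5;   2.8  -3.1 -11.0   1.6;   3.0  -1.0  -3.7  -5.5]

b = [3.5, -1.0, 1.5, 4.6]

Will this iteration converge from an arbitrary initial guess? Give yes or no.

yes

Write A = D+L+U with D = diag(-4.5, -8.4, -11, -5.5).
Jacobi: T = -D⁻¹(L+U), T[1,3] = -(-2.5)/(-8.4) = -0.2976; T[1,1] = 0.
  T[0,:] = [+0.0000, +0.0667, +0.1333, +0.4889]
  T[1,:] = [+0.0952, +0.0000, +0.2857, -0.2976]
  T[2,:] = [+0.2545, -0.2818, +0.0000, +0.1455]
  T[3,:] = [+0.5455, -0.1818, -0.6727, +0.0000]
moduli |λ_i(T)| = 0.6907, 0.4260, 0.4260, 0.2656.
spectral radius ρ = 0.6907; 0.6907 < 1 ⇒ converges.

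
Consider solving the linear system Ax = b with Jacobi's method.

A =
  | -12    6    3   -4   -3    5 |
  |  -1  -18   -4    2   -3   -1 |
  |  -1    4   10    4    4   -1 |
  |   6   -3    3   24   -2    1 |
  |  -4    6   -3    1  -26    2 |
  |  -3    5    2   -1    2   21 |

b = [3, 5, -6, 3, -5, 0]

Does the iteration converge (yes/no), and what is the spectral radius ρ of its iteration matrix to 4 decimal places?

yes, ρ = 0.6615

A = D + L + U where D = diag(-12, -18, 10, 24, -26, 21).
T_J = -D⁻¹(L+U): T[4,3] = -(1)/(-26) = +0.0385; T[4,4] = 0.
  T[0,:] = [+0.0000 +0.5000 +0.2500 -0.3333 -0.2500 +0.4167]
  T[1,:] = [-0.0556 +0.0000 -0.2222 +0.1111 -0.1667 -0.0556]
  T[2,:] = [+0.1000 -0.4000 +0.0000 -0.4000 -0.4000 +0.1000]
  T[3,:] = [-0.2500 +0.1250 -0.1250 +0.0000 +0.0833 -0.0417]
  T[4,:] = [-0.1538 +0.2308 -0.1154 +0.0385 +0.0000 +0.0769]
  T[5,:] = [+0.1429 -0.2381 -0.0952 +0.0476 -0.0952 +0.0000]
|λ(T)| sorted: 0.6615, 0.4922, 0.4922, 0.1042, 0.1042, 0.0025.
ρ(T) = max|λ| = 0.6615; 0.6615 < 1 ⇒ converges.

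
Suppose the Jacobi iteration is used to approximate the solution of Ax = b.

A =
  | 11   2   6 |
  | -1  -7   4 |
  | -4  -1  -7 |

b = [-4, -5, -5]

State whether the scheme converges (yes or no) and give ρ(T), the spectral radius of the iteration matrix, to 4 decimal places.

Write A = D+L+U with D = diag(11, -7, -7).
T_J = -D⁻¹(L+U): T[0,1] = -(2)/(11) = -0.1818; T[0,0] = 0.
  T[0,:] = [+0.0000  -0.1818  -0.5455]
  T[1,:] = [-0.1429  +0.0000  +0.5714]
  T[2,:] = [-0.5714  -0.1429  +0.0000]
|eigenvalues of T|: 0.5821, 0.3342, 0.2479.
spectral radius ρ = 0.5821; 0.5821 < 1 ⇒ converges.

yes, ρ = 0.5821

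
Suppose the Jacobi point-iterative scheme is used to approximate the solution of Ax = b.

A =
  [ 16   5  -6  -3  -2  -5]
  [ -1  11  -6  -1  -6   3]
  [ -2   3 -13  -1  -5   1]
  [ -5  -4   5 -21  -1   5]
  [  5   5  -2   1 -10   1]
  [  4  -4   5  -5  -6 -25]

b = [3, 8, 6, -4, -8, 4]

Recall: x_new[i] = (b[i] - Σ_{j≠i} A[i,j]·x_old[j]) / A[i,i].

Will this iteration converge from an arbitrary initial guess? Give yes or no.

Split A = D + L + U, D = diag(16, 11, -13, -21, -10, -25).
Jacobi: T = -D⁻¹(L+U), T[3,2] = -(5)/(-21) = +0.2381; T[3,3] = 0.
  T[0,:] = [+0.0000  -0.3125  +0.3750  +0.1875  +0.1250  +0.3125]
  T[1,:] = [+0.0909  +0.0000  +0.5455  +0.0909  +0.5455  -0.2727]
  T[2,:] = [-0.1538  +0.2308  +0.0000  -0.0769  -0.3846  +0.0769]
  T[3,:] = [-0.2381  -0.1905  +0.2381  +0.0000  -0.0476  +0.2381]
  T[4,:] = [+0.5000  +0.5000  -0.2000  +0.1000  +0.0000  +0.1000]
  T[5,:] = [+0.1600  -0.1600  +0.2000  -0.2000  -0.2400  +0.0000]
moduli |λ_i(T)| = 0.8672, 0.5607, 0.5607, 0.4291, 0.1925, 0.1925.
ρ(T) = max|λ| = 0.8672; 0.8672 < 1: convergent.

yes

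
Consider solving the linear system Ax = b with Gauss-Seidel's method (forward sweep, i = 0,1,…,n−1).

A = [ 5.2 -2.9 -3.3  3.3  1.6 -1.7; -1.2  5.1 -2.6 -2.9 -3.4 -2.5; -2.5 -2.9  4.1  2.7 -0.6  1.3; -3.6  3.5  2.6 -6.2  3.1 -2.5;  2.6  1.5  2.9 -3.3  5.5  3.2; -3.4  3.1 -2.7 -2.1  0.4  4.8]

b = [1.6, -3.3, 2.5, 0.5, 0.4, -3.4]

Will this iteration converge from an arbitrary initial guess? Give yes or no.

no

Write A = D+L+U with D = diag(5.2, 5.1, 4.1, -6.2, 5.5, 4.8).
T_GS = -(D+L)⁻¹U: row 0 first, T[0,1] = -(-2.9)/(5.2) = +0.5577; later rows by forward substitution.
  T[0,:] = [+0.0000  +0.5577  +0.6346  -0.6346  -0.3077  +0.3269]
  T[1,:] = [+0.0000  +0.1312  +0.6591  +0.4193  +0.5943  +0.5671]
  T[2,:] = [+0.0000  +0.4329  +0.8532  -0.7489  +0.3791  +0.2834]
  T[3,:] = [+0.0000  -0.0682  +0.3614  +0.2911  +1.1731  -0.1541]
  T[4,:] = [+0.0000  -0.5686  -0.7128  +0.7552  +0.4874  -1.1329]
  T[5,:] = [+0.0000  +0.5713  +0.7212  -1.0771  +0.0841  +0.0517]
|eigenvalues of T|: 1.6917, 0.5020, 0.5020, 0.3693, 0.2451, 0.0000.
ρ = 1.6917; 1.6917 > 1: divergent.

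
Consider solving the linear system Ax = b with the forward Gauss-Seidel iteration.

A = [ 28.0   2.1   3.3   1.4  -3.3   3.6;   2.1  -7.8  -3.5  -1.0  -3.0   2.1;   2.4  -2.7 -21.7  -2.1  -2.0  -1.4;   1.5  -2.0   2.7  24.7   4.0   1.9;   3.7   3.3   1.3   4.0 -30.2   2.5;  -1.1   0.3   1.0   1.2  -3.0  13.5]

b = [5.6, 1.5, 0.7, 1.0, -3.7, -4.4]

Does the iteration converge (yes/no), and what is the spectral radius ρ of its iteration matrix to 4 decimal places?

yes, ρ = 0.1818

Split A = D + L + U, D = diag(28, -7.8, -21.7, 24.7, -30.2, 13.5).
T_GS = -(D+L)⁻¹U: row 0 first, T[0,5] = -(3.6)/(28) = -0.1286; later rows by forward substitution.
  T[0,:] = [+0.0000 -0.0750 -0.1179 -0.0500 +0.1179 -0.1286]
  T[1,:] = [+0.0000 -0.0202 -0.4804 -0.1417 -0.3529 +0.2346]
  T[2,:] = [+0.0000 -0.0058 +0.0467 -0.0847 -0.0352 -0.1079]
  T[3,:] = [+0.0000 +0.0036 -0.0369 +0.0008 -0.1938 -0.0383]
  T[4,:] = [+0.0000 -0.0112 -0.0698 -0.0251 -0.0513 +0.0829]
  T[5,:] = [+0.0000 -0.0080 -0.0146 -0.0003 +0.0259 +0.0141]
|λ(T)| sorted: 0.1818, 0.0899, 0.0809, 0.0809, 0.0332, 0.0000.
ρ = 0.1818; 0.1818 < 1, so it converges for any x₀.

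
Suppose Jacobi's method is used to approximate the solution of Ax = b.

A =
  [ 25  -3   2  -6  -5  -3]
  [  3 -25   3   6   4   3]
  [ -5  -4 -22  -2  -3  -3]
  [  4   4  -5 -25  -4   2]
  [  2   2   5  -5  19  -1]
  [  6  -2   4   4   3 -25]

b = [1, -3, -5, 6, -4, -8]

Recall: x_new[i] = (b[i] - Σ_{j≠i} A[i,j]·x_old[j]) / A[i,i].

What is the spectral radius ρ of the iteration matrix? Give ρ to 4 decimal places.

Diagonal D = diag(25, -25, -22, -25, 19, -25); L, U strict lower/upper.
Jacobi: T = -D⁻¹(L+U), T[5,4] = -(3)/(-25) = +0.1200; T[5,5] = 0.
  T[0,:] = [+0.0000 +0.1200 -0.0800 +0.2400 +0.2000 +0.1200]
  T[1,:] = [+0.1200 +0.0000 +0.1200 +0.2400 +0.1600 +0.1200]
  T[2,:] = [-0.2273 -0.1818 +0.0000 -0.0909 -0.1364 -0.1364]
  T[3,:] = [+0.1600 +0.1600 -0.2000 +0.0000 -0.1600 +0.0800]
  T[4,:] = [-0.1053 -0.1053 -0.2632 +0.2632 +0.0000 +0.0526]
  T[5,:] = [+0.2400 -0.0800 +0.1600 +0.1600 +0.1200 +0.0000]
|eigenvalues of T|: 0.5238, 0.3746, 0.3746, 0.1159, 0.1159, 0.0596.
ρ(T) = max|λ| = 0.5238; 0.5238 < 1: convergent.

0.5238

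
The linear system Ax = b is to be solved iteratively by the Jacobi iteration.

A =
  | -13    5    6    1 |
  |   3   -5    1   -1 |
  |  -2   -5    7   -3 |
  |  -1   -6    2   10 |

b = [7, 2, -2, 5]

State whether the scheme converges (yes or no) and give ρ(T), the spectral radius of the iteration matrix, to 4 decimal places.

yes, ρ = 0.8987

A = D + L + U where D = diag(-13, -5, 7, 10).
T_J = -D⁻¹(L+U): T[0,2] = -(6)/(-13) = +0.4615; T[0,0] = 0.
  T[0,:] = [+0.0000, +0.3846, +0.4615, +0.0769]
  T[1,:] = [+0.6000, +0.0000, +0.2000, -0.2000]
  T[2,:] = [+0.2857, +0.7143, +0.0000, +0.4286]
  T[3,:] = [+0.1000, +0.6000, -0.2000, +0.0000]
moduli |λ_i(T)| = 0.8987, 0.5510, 0.5510, 0.3770.
ρ = 0.8987; 0.8987 < 1: convergent.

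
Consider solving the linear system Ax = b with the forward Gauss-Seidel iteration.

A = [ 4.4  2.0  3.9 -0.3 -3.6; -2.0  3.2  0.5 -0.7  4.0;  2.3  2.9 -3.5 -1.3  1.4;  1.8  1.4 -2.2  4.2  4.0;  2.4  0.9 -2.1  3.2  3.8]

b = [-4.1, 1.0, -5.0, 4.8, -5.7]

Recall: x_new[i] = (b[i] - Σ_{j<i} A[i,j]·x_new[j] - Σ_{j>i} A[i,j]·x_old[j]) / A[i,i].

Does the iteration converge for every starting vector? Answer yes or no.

no

Diagonal D = diag(4.4, 3.2, -3.5, 4.2, 3.8); L, U strict lower/upper.
GS T = -(D+L)⁻¹U: row 0 first, T[0,3] = -(-0.3)/(4.4) = +0.0682; later rows by forward substitution.
  T[0,:] = [+0.0000, -0.4545, -0.8864, +0.0682, +0.8182]
  T[1,:] = [+0.0000, -0.2841, -0.7102, +0.2614, -0.7386]
  T[2,:] = [+0.0000, -0.5341, -1.1709, -0.1101, +0.3256]
  T[3,:] = [+0.0000, +0.0097, +0.0033, -0.1740, -0.8862]
  T[4,:] = [+0.0000, +0.0510, +0.0782, -0.0193, +0.5845]
|roots of det(T-λI)|: 1.4865, 0.5759, 0.2187, 0.0848, 0.0000.
spectral radius ρ = 1.4865; 1.4865 > 1, so it fails to converge.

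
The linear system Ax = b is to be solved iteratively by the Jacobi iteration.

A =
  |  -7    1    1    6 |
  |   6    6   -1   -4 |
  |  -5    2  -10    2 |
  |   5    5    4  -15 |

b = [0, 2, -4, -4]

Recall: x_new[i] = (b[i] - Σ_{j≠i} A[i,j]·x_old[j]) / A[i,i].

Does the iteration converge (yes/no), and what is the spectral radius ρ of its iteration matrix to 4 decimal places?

Split A = D + L + U, D = diag(-7, 6, -10, -15).
Jacobi: T = -D⁻¹(L+U), T[0,2] = -(1)/(-7) = +0.1429; T[0,0] = 0.
  T[0,:] = [+0.0000, +0.1429, +0.1429, +0.8571]
  T[1,:] = [-1.0000, +0.0000, +0.1667, +0.6667]
  T[2,:] = [-0.5000, +0.2000, +0.0000, +0.2000]
  T[3,:] = [+0.3333, +0.3333, +0.2667, +0.0000]
eigenvalue magnitudes: 0.8376, 0.7014, 0.7014, 0.1695.
ρ(T) = max|λ| = 0.8376; 0.8376 < 1, so it converges for any x₀.

yes, ρ = 0.8376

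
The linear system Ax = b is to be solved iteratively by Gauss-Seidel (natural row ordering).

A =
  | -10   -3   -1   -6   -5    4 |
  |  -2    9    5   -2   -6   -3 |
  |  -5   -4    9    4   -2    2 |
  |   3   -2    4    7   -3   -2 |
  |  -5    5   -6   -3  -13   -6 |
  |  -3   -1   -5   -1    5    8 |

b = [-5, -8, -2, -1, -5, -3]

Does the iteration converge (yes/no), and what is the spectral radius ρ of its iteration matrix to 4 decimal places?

Split A = D + L + U, D = diag(-10, 9, 9, 7, -13, 8).
T_GS = -(D+L)⁻¹U: row 0 first, T[0,2] = -(-1)/(-10) = -0.1000; later rows by forward substitution.
  T[0,:] = [+0.0000 -0.3000 -0.1000 -0.6000 -0.5000 +0.4000]
  T[1,:] = [+0.0000 -0.0667 -0.5778 +0.0889 +0.5556 +0.4222]
  T[2,:] = [+0.0000 -0.1963 -0.3123 -0.7383 +0.1914 +0.1877]
  T[3,:] = [+0.0000 +0.2217 +0.0563 +0.7044 +0.6922 +0.1277]
  T[4,:] = [+0.0000 +0.1292 -0.0526 +0.4431 +0.1579 -0.5691]
  T[5,:] = [+0.0000 -0.2965 -0.2650 -0.8642 -0.0106 +0.6917]
eigenvalue magnitudes: 1.3236, 0.4438, 0.4438, 0.1452, 0.1452, 0.0000.
ρ = 1.3236; 1.3236 > 1, so it fails to converge.

no, ρ = 1.3236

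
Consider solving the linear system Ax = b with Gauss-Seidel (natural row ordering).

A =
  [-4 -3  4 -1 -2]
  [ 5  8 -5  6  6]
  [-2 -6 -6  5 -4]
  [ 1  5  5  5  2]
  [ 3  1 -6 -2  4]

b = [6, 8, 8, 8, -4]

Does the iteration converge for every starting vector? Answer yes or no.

no

Let D = diag(-4, 8, -6, 5, 4); L, U the strict triangles.
T_GS = -(D+L)⁻¹U: row 0 first, T[0,3] = -(-1)/(-4) = -0.2500; later rows by forward substitution.
  T[0,:] = [+0.0000 -0.7500 +1.0000 -0.2500 -0.5000]
  T[1,:] = [+0.0000 +0.4688 +0.0000 -0.5938 -0.4375]
  T[2,:] = [+0.0000 -0.2187 -0.3333 +1.5104 -0.0625]
  T[3,:] = [+0.0000 -0.1000 +0.1333 -0.8667 +0.2000]
  T[4,:] = [+0.0000 +0.0672 -1.1833 +2.1682 +0.4906]
|λ(T)| sorted: 1.4537, 0.7616, 0.7616, 0.1390, 0.0000.
ρ(T) = max|λ| = 1.4537; 1.4537 > 1 ⇒ diverges.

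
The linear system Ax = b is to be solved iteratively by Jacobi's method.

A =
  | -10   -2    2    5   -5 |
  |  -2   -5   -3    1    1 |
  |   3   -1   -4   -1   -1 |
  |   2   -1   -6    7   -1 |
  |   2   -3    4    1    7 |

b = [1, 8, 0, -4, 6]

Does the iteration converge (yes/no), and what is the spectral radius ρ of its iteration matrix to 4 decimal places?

no, ρ = 1.1611

A = D + L + U where D = diag(-10, -5, -4, 7, 7).
T_J = -D⁻¹(L+U): T[4,0] = -(2)/(7) = -0.2857; T[4,4] = 0.
  T[0,:] = [+0.0000 -0.2000 +0.2000 +0.5000 -0.5000]
  T[1,:] = [-0.4000 +0.0000 -0.6000 +0.2000 +0.2000]
  T[2,:] = [+0.7500 -0.2500 +0.0000 -0.2500 -0.2500]
  T[3,:] = [-0.2857 +0.1429 +0.8571 +0.0000 +0.1429]
  T[4,:] = [-0.2857 +0.4286 -0.5714 -0.1429 +0.0000]
moduli |λ_i(T)| = 1.1611, 0.7996, 0.7996, 0.3769, 0.0139.
ρ(T) = max|λ| = 1.1611; 1.1611 > 1: divergent.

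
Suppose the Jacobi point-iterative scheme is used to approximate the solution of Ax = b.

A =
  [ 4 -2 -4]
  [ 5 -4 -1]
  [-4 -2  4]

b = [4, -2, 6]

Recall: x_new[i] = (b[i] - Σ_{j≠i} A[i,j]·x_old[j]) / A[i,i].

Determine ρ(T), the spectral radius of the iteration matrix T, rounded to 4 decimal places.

1.3660

Let D = diag(4, -4, 4); L, U the strict triangles.
Jacobi: T = -D⁻¹(L+U), T[0,1] = -(-2)/(4) = +0.5000; T[0,0] = 0.
  T[0,:] = [+0.0000, +0.5000, +1.0000]
  T[1,:] = [+1.2500, +0.0000, -0.2500]
  T[2,:] = [+1.0000, +0.5000, +0.0000]
|λ(T)| sorted: 1.3660, 1.0000, 0.3660.
spectral radius ρ = 1.3660; 1.3660 > 1, so it fails to converge.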